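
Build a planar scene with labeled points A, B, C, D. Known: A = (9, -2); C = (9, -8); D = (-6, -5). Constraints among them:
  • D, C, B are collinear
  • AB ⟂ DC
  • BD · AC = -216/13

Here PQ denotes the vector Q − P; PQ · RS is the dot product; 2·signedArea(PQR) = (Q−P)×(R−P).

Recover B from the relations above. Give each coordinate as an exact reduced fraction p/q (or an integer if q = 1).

1. B_x = 102/13  [D, C, B are collinear ∩ AB ⟂ DC]
2. B_y = -101/13  [D, C, B are collinear ∩ AB ⟂ DC]
   → B = (102/13, -101/13)

B = (102/13, -101/13)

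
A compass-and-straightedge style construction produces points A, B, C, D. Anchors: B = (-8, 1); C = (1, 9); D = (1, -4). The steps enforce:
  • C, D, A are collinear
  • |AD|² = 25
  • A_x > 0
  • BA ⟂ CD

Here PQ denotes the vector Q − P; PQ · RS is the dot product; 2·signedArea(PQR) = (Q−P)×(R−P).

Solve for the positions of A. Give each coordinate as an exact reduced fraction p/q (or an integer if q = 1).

1. A_x = 1  [C, D, A are collinear ∩ BA ⟂ CD]
2. A_y = 1  [C, D, A are collinear ∩ BA ⟂ CD]
   → A = (1, 1)

A = (1, 1)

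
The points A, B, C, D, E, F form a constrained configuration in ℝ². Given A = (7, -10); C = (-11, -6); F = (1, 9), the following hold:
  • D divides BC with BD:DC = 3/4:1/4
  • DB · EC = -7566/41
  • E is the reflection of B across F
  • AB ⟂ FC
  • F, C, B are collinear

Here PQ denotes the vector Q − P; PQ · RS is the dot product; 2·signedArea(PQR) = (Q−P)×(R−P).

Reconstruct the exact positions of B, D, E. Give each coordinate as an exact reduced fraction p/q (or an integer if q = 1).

B = (-243/41, 14/41)
D = (-399/41, -181/41)
E = (325/41, 724/41)

1. B_x = -243/41  [F, C, B are collinear ∩ AB ⟂ FC]
2. B_y = 14/41  [F, C, B are collinear ∩ AB ⟂ FC]
   → B = (-243/41, 14/41)
3. D_x = -399/41  [D divides BC with BD:DC = 3/4:1/4]
4. D_y = -181/41  [D divides BC with BD:DC = 3/4:1/4]
   → D = (-399/41, -181/41)
5. E_x = 325/41  [E is the reflection of B across F]
6. E_y = 724/41  [E is the reflection of B across F]
   → E = (325/41, 724/41)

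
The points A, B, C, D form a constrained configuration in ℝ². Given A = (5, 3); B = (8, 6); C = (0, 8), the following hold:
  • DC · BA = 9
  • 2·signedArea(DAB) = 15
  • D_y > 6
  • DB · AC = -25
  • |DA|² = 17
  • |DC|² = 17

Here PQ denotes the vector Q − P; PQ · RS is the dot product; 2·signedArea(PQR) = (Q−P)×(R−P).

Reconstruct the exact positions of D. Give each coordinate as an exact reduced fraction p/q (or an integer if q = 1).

D = (4, 7)

1. D_x = 4  [2·signedArea(DAB) = 15 ∩ DC · BA = 9]
2. D_y = 7  [2·signedArea(DAB) = 15 ∩ DC · BA = 9]
   → D = (4, 7)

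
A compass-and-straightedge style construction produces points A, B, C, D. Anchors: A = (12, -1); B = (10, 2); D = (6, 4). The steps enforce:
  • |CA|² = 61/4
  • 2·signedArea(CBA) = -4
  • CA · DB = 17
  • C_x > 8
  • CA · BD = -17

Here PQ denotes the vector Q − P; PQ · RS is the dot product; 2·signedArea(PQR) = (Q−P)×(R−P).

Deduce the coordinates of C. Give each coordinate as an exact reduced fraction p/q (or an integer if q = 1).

1. C_x = 9  [CA · BD = -17 ∩ 2·signedArea(CBA) = -4]
2. C_y = 3/2  [CA · BD = -17 ∩ 2·signedArea(CBA) = -4]
   → C = (9, 3/2)

C = (9, 3/2)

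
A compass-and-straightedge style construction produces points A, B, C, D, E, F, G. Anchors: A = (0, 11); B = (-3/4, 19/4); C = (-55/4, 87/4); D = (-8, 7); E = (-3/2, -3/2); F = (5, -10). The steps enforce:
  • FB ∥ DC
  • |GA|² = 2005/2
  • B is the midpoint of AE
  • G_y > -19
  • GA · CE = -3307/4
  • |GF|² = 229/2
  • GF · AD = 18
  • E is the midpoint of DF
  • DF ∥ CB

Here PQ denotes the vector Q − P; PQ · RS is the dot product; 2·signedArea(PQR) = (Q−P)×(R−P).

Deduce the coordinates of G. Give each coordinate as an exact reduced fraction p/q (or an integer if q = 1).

1. G_x = 23/2  [GF · AD = 18 ∩ GA · CE = -3307/4]
2. G_y = -37/2  [GF · AD = 18 ∩ GA · CE = -3307/4]
   → G = (23/2, -37/2)

G = (23/2, -37/2)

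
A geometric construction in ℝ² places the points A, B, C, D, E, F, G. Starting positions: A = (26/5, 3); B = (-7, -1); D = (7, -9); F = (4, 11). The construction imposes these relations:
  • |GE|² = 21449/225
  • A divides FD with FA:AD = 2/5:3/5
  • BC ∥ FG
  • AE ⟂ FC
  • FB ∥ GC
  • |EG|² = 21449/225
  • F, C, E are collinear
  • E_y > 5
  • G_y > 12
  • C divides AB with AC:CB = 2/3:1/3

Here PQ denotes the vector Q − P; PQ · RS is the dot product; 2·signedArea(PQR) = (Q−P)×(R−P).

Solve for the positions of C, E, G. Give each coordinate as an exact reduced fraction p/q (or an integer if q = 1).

1. C_x = -44/15  [C divides AB with AC:CB = 2/3:1/3]
2. C_y = 1/3  [C divides AB with AC:CB = 2/3:1/3]
   → C = (-44/15, 1/3)
3. E_x = 1994/2845  [F, C, E are collinear ∩ AE ⟂ FC]
4. E_y = 3371/569  [F, C, E are collinear ∩ AE ⟂ FC]
   → E = (1994/2845, 3371/569)
5. G_x = 121/15  [FB ∥ GC ∩ BC ∥ FG]
6. G_y = 37/3  [FB ∥ GC ∩ BC ∥ FG]
   → G = (121/15, 37/3)

C = (-44/15, 1/3)
E = (1994/2845, 3371/569)
G = (121/15, 37/3)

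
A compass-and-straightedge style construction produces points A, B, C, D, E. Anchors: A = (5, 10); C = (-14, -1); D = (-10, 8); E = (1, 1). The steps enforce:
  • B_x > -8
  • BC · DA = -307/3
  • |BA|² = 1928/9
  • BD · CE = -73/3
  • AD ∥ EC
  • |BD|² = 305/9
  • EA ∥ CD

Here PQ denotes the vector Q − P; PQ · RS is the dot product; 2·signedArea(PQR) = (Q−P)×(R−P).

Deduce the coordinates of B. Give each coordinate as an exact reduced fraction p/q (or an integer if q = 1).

B = (-23/3, 8/3)

1. B_x = -23/3  [line -15·x + -2·y + -329/3 = 0 ∩ |BA|² = 1928/9]
2. B_y = 8/3  [line -15·x + -2·y + -329/3 = 0 ∩ |BA|² = 1928/9]
   → B = (-23/3, 8/3)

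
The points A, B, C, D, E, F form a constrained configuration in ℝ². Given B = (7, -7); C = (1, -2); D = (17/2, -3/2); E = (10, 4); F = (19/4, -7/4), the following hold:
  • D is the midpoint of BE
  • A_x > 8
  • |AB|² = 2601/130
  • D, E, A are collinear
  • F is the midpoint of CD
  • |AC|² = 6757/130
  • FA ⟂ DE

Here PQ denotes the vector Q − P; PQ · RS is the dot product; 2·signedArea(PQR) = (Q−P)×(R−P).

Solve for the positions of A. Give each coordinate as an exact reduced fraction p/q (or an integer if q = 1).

A = (1063/130, -349/130)

1. A_x = 1063/130  [D, E, A are collinear ∩ FA ⟂ DE]
2. A_y = -349/130  [D, E, A are collinear ∩ FA ⟂ DE]
   → A = (1063/130, -349/130)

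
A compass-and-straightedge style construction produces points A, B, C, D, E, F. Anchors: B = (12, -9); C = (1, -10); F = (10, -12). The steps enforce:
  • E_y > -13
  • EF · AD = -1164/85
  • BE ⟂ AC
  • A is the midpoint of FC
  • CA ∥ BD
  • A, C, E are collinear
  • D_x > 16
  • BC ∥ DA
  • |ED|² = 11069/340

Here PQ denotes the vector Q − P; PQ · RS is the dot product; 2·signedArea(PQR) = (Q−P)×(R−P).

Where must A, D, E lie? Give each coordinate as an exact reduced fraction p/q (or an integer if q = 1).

A = (11/2, -11)
D = (33/2, -10)
E = (958/85, -1044/85)

1. A_x = 11/2  [A is the midpoint of FC]
2. A_y = -11  [A is the midpoint of FC]
   → A = (11/2, -11)
3. D_x = 33/2  [BC ∥ DA ∩ CA ∥ BD]
4. D_y = -10  [BC ∥ DA ∩ CA ∥ BD]
   → D = (33/2, -10)
5. E_x = 958/85  [A, C, E are collinear ∩ BE ⟂ AC]
6. E_y = -1044/85  [A, C, E are collinear ∩ BE ⟂ AC]
   → E = (958/85, -1044/85)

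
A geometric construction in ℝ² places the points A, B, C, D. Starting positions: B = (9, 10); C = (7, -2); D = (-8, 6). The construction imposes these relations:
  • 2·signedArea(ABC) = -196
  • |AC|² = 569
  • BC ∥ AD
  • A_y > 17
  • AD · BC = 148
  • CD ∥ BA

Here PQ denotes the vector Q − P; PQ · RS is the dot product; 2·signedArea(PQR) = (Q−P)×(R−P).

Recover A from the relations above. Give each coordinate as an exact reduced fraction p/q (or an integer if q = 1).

1. A_x = -6  [BC ∥ AD ∩ CD ∥ BA]
2. A_y = 18  [BC ∥ AD ∩ CD ∥ BA]
   → A = (-6, 18)

A = (-6, 18)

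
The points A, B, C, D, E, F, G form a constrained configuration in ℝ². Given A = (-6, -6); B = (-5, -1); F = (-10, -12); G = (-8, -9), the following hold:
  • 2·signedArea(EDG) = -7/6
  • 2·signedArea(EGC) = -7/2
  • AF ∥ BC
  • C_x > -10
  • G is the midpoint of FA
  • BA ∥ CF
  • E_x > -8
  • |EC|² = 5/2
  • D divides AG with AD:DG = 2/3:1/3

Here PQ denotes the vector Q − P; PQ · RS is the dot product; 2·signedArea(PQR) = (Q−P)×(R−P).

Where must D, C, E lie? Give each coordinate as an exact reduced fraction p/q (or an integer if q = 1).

C = (-9, -7)
D = (-22/3, -8)
E = (-15/2, -13/2)

1. D_x = -22/3  [D divides AG with AD:DG = 2/3:1/3]
2. D_y = -8  [D divides AG with AD:DG = 2/3:1/3]
   → D = (-22/3, -8)
3. C_x = -9  [BA ∥ CF ∩ AF ∥ BC]
4. C_y = -7  [BA ∥ CF ∩ AF ∥ BC]
   → C = (-9, -7)
5. E_x = -15/2  [2·signedArea(EDG) = -7/6 ∩ 2·signedArea(EGC) = -7/2]
6. E_y = -13/2  [2·signedArea(EDG) = -7/6 ∩ 2·signedArea(EGC) = -7/2]
   → E = (-15/2, -13/2)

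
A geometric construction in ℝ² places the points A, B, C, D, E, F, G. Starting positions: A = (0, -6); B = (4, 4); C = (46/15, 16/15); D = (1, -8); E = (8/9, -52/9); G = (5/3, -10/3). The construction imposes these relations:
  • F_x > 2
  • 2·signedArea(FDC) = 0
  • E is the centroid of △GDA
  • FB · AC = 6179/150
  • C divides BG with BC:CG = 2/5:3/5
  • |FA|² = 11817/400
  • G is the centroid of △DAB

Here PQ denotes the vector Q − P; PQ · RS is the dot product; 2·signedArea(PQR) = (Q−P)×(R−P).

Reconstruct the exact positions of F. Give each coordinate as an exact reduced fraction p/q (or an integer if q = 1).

1. F_x = 51/20  [2·signedArea(FDC) = 0 ∩ FB · AC = 6179/150]
2. F_y = -6/5  [2·signedArea(FDC) = 0 ∩ FB · AC = 6179/150]
   → F = (51/20, -6/5)

F = (51/20, -6/5)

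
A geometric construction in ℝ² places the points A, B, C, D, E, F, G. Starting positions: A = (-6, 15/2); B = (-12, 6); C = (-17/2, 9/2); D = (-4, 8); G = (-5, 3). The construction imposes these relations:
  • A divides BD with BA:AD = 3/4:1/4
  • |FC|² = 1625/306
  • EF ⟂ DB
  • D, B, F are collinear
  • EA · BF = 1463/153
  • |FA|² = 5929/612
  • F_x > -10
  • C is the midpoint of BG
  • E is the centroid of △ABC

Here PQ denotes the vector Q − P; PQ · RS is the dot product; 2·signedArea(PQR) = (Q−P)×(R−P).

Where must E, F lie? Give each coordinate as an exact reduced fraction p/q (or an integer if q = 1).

1. E_x = -53/6  [E is the centroid of △ABC]
2. E_y = 6  [E is the centroid of △ABC]
   → E = (-53/6, 6)
3. F_x = -460/51  [D, B, F are collinear ∩ EF ⟂ DB]
4. F_y = 344/51  [D, B, F are collinear ∩ EF ⟂ DB]
   → F = (-460/51, 344/51)

E = (-53/6, 6)
F = (-460/51, 344/51)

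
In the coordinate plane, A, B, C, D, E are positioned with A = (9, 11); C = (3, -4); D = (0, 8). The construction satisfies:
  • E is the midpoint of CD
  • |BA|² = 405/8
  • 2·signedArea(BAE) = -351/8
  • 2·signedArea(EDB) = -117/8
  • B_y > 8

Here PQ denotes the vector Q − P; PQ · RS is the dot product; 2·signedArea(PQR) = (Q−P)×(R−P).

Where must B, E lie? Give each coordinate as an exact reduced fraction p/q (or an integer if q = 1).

B = (9/4, 35/4)
E = (3/2, 2)

1. E_x = 3/2  [E is the midpoint of CD]
2. E_y = 2  [E is the midpoint of CD]
   → E = (3/2, 2)
3. B_x = 9/4  [2·signedArea(BAE) = -351/8 ∩ 2·signedArea(EDB) = -117/8]
4. B_y = 35/4  [2·signedArea(BAE) = -351/8 ∩ 2·signedArea(EDB) = -117/8]
   → B = (9/4, 35/4)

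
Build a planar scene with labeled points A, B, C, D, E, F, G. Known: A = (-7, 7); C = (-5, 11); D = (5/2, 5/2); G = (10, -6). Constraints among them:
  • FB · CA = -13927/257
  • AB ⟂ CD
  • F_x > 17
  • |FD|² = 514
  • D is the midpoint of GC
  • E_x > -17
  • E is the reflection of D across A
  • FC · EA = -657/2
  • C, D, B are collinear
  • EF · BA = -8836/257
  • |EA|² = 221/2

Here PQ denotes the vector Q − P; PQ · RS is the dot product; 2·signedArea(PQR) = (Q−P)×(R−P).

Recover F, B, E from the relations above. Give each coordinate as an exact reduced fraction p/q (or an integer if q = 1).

1. B_x = -1000/257  [C, D, B are collinear ∩ AB ⟂ CD]
2. B_y = 2504/257  [C, D, B are collinear ∩ AB ⟂ CD]
   → B = (-1000/257, 2504/257)
3. E_x = -33/2  [E is the reflection of D across A]
4. E_y = 23/2  [E is the reflection of D across A]
   → E = (-33/2, 23/2)
5. F_x = 35/2  [FB · CA = -13927/257 ∩ FC · EA = -657/2]
6. F_y = -29/2  [FB · CA = -13927/257 ∩ FC · EA = -657/2]
   → F = (35/2, -29/2)

B = (-1000/257, 2504/257)
E = (-33/2, 23/2)
F = (35/2, -29/2)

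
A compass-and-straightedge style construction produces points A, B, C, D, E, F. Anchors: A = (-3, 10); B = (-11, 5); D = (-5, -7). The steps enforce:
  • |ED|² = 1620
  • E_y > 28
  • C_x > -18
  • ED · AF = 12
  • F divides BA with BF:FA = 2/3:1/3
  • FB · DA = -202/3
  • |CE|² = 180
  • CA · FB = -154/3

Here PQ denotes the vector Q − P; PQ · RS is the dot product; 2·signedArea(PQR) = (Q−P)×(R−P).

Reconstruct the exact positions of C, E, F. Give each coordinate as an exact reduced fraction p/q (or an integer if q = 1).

1. F_x = -17/3  [F divides BA with BF:FA = 2/3:1/3]
2. F_y = 25/3  [F divides BA with BF:FA = 2/3:1/3]
   → F = (-17/3, 25/3)
3. E_x = -23  [line 8/3·x + 5/3·y + 13 = 0 ∩ |ED|² = 1620]
4. E_y = 29  [line 8/3·x + 5/3·y + 13 = 0 ∩ |ED|² = 1620]
   → E = (-23, 29)
5. C_x = -17  [line 16/3·x + 10/3·y + 34 = 0 ∩ |CE|² = 180]
6. C_y = 17  [line 16/3·x + 10/3·y + 34 = 0 ∩ |CE|² = 180]
   → C = (-17, 17)

C = (-17, 17)
E = (-23, 29)
F = (-17/3, 25/3)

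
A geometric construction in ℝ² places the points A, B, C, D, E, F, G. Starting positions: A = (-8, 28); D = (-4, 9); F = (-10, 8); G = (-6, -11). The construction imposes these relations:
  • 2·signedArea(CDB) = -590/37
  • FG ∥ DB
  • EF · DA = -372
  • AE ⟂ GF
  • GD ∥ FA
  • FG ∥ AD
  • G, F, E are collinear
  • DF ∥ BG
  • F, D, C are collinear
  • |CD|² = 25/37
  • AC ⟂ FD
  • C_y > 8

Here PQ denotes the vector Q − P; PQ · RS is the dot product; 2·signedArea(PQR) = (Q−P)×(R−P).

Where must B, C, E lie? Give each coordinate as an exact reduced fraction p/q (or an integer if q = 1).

1. B_x = 0  [DF ∥ BG ∩ FG ∥ DB]
2. B_y = -10  [DF ∥ BG ∩ FG ∥ DB]
   → B = (0, -10)
3. C_x = -178/37  [F, D, C are collinear ∩ AC ⟂ FD]
4. C_y = 328/37  [F, D, C are collinear ∩ AC ⟂ FD]
   → C = (-178/37, 328/37)
5. E_x = -5258/377  [G, F, E are collinear ∩ AE ⟂ GF]
6. E_y = 10084/377  [G, F, E are collinear ∩ AE ⟂ GF]
   → E = (-5258/377, 10084/377)

B = (0, -10)
C = (-178/37, 328/37)
E = (-5258/377, 10084/377)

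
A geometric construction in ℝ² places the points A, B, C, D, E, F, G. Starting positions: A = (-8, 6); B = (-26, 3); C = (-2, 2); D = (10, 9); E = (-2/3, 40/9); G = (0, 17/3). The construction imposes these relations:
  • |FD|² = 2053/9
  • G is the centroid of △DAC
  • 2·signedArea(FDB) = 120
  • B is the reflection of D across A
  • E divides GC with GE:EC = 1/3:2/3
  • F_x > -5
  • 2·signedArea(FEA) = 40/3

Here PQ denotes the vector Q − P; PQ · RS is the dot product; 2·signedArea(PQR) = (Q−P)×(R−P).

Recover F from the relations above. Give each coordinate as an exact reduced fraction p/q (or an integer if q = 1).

1. F_x = -4  [2·signedArea(FDB) = 120 ∩ 2·signedArea(FEA) = 40/3]
2. F_y = 10/3  [2·signedArea(FDB) = 120 ∩ 2·signedArea(FEA) = 40/3]
   → F = (-4, 10/3)

F = (-4, 10/3)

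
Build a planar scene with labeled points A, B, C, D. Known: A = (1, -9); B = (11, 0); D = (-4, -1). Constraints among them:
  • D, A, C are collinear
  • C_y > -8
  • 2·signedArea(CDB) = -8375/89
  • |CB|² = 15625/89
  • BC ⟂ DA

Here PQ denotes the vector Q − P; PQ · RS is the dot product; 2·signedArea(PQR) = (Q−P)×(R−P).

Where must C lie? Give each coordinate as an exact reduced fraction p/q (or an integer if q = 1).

1. C_x = -21/89  [D, A, C are collinear ∩ BC ⟂ DA]
2. C_y = -625/89  [D, A, C are collinear ∩ BC ⟂ DA]
   → C = (-21/89, -625/89)

C = (-21/89, -625/89)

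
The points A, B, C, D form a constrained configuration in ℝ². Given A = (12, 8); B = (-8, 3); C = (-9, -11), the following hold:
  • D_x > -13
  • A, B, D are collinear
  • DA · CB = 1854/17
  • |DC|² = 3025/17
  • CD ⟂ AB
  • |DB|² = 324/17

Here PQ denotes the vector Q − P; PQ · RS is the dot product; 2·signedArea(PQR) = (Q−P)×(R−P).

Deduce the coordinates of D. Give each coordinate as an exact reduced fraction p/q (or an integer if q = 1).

1. D_x = -208/17  [A, B, D are collinear ∩ CD ⟂ AB]
2. D_y = 33/17  [A, B, D are collinear ∩ CD ⟂ AB]
   → D = (-208/17, 33/17)

D = (-208/17, 33/17)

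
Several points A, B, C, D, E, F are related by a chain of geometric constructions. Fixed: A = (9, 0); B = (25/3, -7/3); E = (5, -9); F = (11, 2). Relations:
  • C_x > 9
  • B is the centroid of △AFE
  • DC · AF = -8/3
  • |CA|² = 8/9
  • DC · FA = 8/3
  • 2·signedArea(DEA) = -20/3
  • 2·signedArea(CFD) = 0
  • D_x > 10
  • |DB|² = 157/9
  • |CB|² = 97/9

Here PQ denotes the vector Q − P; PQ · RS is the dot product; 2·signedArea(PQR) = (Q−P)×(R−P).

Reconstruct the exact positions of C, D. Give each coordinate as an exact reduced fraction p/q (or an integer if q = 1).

1. D_x = 31/3  [line -9·x + 4·y + 263/3 = 0 ∩ |DB|² = 157/9]
2. D_y = 4/3  [line -9·x + 4·y + 263/3 = 0 ∩ |DB|² = 157/9]
   → D = (31/3, 4/3)
3. C_x = 29/3  [2·signedArea(CFD) = 0 ∩ DC · FA = 8/3]
4. C_y = 2/3  [2·signedArea(CFD) = 0 ∩ DC · FA = 8/3]
   → C = (29/3, 2/3)

C = (29/3, 2/3)
D = (31/3, 4/3)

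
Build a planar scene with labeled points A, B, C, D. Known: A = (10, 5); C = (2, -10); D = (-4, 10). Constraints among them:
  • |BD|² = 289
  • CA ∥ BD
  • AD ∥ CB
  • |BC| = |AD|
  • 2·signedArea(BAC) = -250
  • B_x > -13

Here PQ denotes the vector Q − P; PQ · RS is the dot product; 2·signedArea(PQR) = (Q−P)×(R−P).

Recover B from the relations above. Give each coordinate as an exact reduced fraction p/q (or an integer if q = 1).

1. B_x = -12  [CA ∥ BD ∩ AD ∥ CB]
2. B_y = -5  [CA ∥ BD ∩ AD ∥ CB]
   → B = (-12, -5)

B = (-12, -5)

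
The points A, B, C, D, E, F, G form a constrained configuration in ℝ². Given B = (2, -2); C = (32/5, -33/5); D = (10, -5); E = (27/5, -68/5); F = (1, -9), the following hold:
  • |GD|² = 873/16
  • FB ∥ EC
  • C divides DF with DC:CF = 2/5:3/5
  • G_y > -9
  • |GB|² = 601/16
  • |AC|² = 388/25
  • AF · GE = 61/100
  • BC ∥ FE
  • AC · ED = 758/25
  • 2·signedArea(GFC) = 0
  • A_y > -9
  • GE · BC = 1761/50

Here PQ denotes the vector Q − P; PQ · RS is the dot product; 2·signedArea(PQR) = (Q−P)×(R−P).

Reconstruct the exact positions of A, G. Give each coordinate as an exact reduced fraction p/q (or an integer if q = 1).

A = (14/5, -41/5)
G = (13/4, -8)

1. A_x = 14/5  [line -23/5·x + -43/5·y + -1441/25 = 0 ∩ |AC|² = 388/25]
2. A_y = -41/5  [line -23/5·x + -43/5·y + -1441/25 = 0 ∩ |AC|² = 388/25]
   → A = (14/5, -41/5)
3. G_x = 13/4  [2·signedArea(GFC) = 0 ∩ GE · BC = 1761/50]
4. G_y = -8  [2·signedArea(GFC) = 0 ∩ GE · BC = 1761/50]
   → G = (13/4, -8)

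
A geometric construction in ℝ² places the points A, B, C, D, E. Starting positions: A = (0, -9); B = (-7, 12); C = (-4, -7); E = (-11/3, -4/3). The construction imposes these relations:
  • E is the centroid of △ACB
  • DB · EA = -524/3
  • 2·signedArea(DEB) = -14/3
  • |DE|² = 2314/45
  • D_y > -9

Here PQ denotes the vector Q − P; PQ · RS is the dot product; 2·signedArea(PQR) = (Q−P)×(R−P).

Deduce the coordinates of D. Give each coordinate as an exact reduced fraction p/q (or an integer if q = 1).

1. D_x = -8/5  [2·signedArea(DEB) = -14/3 ∩ DB · EA = -524/3]
2. D_y = -41/5  [2·signedArea(DEB) = -14/3 ∩ DB · EA = -524/3]
   → D = (-8/5, -41/5)

D = (-8/5, -41/5)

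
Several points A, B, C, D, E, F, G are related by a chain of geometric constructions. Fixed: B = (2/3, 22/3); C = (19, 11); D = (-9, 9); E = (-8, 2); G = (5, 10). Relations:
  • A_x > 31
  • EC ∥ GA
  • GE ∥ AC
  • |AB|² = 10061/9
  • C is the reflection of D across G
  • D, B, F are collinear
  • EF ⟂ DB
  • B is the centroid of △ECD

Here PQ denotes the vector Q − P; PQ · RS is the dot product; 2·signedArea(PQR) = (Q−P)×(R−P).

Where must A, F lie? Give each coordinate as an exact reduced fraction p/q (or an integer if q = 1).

A = (32, 19)
F = (-2969/433, 3737/433)

1. A_x = 32  [GE ∥ AC ∩ EC ∥ GA]
2. A_y = 19  [GE ∥ AC ∩ EC ∥ GA]
   → A = (32, 19)
3. F_x = -2969/433  [D, B, F are collinear ∩ EF ⟂ DB]
4. F_y = 3737/433  [D, B, F are collinear ∩ EF ⟂ DB]
   → F = (-2969/433, 3737/433)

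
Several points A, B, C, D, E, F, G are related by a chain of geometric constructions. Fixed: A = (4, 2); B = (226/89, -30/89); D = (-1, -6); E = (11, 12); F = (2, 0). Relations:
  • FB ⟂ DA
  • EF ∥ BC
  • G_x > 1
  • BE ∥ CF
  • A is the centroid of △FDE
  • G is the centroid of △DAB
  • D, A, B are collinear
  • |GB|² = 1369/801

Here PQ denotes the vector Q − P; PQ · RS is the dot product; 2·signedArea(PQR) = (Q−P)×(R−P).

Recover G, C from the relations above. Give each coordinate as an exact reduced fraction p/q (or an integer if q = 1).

1. G_x = 493/267  [G is the centroid of △DAB]
2. G_y = -386/267  [G is the centroid of △DAB]
   → G = (493/267, -386/267)
3. C_x = -575/89  [BE ∥ CF ∩ EF ∥ BC]
4. C_y = -1098/89  [BE ∥ CF ∩ EF ∥ BC]
   → C = (-575/89, -1098/89)

C = (-575/89, -1098/89)
G = (493/267, -386/267)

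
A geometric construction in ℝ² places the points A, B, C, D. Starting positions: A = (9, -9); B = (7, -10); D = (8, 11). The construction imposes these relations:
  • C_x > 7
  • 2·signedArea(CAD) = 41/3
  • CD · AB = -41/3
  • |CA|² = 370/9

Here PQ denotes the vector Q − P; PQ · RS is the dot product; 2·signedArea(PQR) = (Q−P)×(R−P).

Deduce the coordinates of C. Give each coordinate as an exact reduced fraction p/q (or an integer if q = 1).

1. C_x = 8  [CD · AB = -41/3 ∩ 2·signedArea(CAD) = 41/3]
2. C_y = -8/3  [CD · AB = -41/3 ∩ 2·signedArea(CAD) = 41/3]
   → C = (8, -8/3)

C = (8, -8/3)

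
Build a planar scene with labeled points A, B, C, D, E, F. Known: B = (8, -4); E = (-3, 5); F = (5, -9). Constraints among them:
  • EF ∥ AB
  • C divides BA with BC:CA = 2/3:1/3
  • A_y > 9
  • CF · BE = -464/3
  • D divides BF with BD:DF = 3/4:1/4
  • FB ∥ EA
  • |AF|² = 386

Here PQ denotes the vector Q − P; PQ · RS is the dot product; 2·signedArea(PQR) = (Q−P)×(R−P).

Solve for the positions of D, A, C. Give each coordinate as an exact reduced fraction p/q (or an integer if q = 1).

1. D_x = 23/4  [D divides BF with BD:DF = 3/4:1/4]
2. D_y = -31/4  [D divides BF with BD:DF = 3/4:1/4]
   → D = (23/4, -31/4)
3. A_x = 0  [EF ∥ AB ∩ FB ∥ EA]
4. A_y = 10  [EF ∥ AB ∩ FB ∥ EA]
   → A = (0, 10)
5. C_x = 8/3  [C divides BA with BC:CA = 2/3:1/3]
6. C_y = 16/3  [C divides BA with BC:CA = 2/3:1/3]
   → C = (8/3, 16/3)

A = (0, 10)
C = (8/3, 16/3)
D = (23/4, -31/4)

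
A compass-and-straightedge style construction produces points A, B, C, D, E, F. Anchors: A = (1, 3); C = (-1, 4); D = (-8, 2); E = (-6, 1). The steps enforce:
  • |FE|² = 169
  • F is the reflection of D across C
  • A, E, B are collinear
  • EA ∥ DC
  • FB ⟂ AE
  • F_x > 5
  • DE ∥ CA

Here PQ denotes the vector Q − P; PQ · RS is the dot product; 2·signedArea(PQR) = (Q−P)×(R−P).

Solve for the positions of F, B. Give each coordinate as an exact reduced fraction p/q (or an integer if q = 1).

1. F_x = 6  [F is the reflection of D across C]
2. F_y = 6  [F is the reflection of D across C]
   → F = (6, 6)
3. B_x = 340/53  [A, E, B are collinear ∩ FB ⟂ AE]
4. B_y = 241/53  [A, E, B are collinear ∩ FB ⟂ AE]
   → B = (340/53, 241/53)

B = (340/53, 241/53)
F = (6, 6)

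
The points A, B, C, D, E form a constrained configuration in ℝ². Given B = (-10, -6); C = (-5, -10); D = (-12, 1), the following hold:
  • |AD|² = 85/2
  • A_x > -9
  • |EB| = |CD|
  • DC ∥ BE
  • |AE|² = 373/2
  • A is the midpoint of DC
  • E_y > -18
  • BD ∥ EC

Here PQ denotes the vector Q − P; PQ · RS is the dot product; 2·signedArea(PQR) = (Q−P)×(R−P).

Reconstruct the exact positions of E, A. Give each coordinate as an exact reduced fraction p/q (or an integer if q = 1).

A = (-17/2, -9/2)
E = (-3, -17)

1. E_x = -3  [BD ∥ EC ∩ DC ∥ BE]
2. E_y = -17  [BD ∥ EC ∩ DC ∥ BE]
   → E = (-3, -17)
3. A_x = -17/2  [A is the midpoint of DC]
4. A_y = -9/2  [A is the midpoint of DC]
   → A = (-17/2, -9/2)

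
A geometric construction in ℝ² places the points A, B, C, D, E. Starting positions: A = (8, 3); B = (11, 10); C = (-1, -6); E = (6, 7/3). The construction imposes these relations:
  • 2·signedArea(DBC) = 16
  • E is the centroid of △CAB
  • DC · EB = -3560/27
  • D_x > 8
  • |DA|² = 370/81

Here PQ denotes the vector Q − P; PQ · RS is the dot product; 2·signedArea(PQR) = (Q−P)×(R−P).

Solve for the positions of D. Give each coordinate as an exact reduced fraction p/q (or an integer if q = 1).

1. D_x = 25/3  [2·signedArea(DBC) = 16 ∩ DC · EB = -3560/27]
2. D_y = 46/9  [2·signedArea(DBC) = 16 ∩ DC · EB = -3560/27]
   → D = (25/3, 46/9)

D = (25/3, 46/9)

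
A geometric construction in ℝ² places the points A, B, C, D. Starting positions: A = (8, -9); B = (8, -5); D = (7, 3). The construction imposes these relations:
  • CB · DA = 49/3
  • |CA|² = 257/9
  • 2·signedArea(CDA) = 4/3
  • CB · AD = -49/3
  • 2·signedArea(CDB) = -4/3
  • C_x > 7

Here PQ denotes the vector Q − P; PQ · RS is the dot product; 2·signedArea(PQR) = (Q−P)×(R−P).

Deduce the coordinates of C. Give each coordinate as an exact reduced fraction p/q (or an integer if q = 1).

1. C_x = 23/3  [CB · DA = 49/3 ∩ 2·signedArea(CDA) = 4/3]
2. C_y = -11/3  [CB · DA = 49/3 ∩ 2·signedArea(CDA) = 4/3]
   → C = (23/3, -11/3)

C = (23/3, -11/3)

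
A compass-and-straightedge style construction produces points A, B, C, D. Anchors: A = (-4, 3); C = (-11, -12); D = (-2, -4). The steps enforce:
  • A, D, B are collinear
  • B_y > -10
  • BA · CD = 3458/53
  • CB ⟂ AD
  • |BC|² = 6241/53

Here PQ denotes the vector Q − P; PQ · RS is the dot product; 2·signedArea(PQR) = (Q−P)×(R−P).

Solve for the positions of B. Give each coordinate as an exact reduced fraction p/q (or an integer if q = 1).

1. B_x = -30/53  [A, D, B are collinear ∩ CB ⟂ AD]
2. B_y = -478/53  [A, D, B are collinear ∩ CB ⟂ AD]
   → B = (-30/53, -478/53)

B = (-30/53, -478/53)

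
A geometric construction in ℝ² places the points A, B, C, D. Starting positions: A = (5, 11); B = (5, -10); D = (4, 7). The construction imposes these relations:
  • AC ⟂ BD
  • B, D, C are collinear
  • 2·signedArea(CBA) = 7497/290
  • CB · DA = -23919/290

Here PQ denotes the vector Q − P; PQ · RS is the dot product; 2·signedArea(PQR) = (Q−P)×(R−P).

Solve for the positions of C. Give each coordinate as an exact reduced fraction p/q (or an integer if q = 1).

C = (1093/290, 3169/290)

1. C_x = 1093/290  [B, D, C are collinear ∩ AC ⟂ BD]
2. C_y = 3169/290  [B, D, C are collinear ∩ AC ⟂ BD]
   → C = (1093/290, 3169/290)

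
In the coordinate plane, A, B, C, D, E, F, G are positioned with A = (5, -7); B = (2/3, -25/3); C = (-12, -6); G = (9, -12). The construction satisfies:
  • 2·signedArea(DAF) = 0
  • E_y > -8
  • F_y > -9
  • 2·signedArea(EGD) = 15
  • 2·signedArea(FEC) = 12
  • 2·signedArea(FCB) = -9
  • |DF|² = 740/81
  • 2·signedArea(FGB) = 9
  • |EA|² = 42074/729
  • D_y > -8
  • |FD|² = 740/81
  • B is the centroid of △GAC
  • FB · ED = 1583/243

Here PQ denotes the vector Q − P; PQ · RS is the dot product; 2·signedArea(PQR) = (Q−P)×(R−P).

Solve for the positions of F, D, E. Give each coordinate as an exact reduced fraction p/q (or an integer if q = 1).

1. F_x = -7/9  [2·signedArea(FGB) = 9 ∩ 2·signedArea(FCB) = -9]
2. F_y = -79/9  [2·signedArea(FGB) = 9 ∩ 2·signedArea(FCB) = -9]
   → F = (-7/9, -79/9)
3. D_x = 19/9  [line 16/9·x + -52/9·y + -148/3 = 0 ∩ |FD|² = 740/81]
4. D_y = -71/9  [line 16/9·x + -52/9·y + -148/3 = 0 ∩ |FD|² = 740/81]
   → D = (19/9, -71/9)
5. E_x = -70/27  [2·signedArea(FEC) = 12 ∩ 2·signedArea(EGD) = 15]
6. E_y = -196/27  [2·signedArea(FEC) = 12 ∩ 2·signedArea(EGD) = 15]
   → E = (-70/27, -196/27)

D = (19/9, -71/9)
E = (-70/27, -196/27)
F = (-7/9, -79/9)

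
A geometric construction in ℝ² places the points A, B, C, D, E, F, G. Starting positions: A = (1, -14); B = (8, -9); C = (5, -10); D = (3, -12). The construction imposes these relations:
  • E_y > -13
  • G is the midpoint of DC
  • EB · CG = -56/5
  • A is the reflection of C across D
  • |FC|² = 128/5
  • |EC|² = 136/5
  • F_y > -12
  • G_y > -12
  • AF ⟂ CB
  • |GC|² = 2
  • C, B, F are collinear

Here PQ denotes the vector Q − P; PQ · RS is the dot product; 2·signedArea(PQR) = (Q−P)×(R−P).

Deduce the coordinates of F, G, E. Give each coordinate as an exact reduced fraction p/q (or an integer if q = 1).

E = (3/5, -64/5)
F = (1/5, -58/5)
G = (4, -11)

1. F_x = 1/5  [C, B, F are collinear ∩ AF ⟂ CB]
2. F_y = -58/5  [C, B, F are collinear ∩ AF ⟂ CB]
   → F = (1/5, -58/5)
3. G_x = 4  [G is the midpoint of DC]
4. G_y = -11  [G is the midpoint of DC]
   → G = (4, -11)
5. E_x = 3/5  [line 1·x + 1·y + 61/5 = 0 ∩ |EC|² = 136/5]
6. E_y = -64/5  [line 1·x + 1·y + 61/5 = 0 ∩ |EC|² = 136/5]
   → E = (3/5, -64/5)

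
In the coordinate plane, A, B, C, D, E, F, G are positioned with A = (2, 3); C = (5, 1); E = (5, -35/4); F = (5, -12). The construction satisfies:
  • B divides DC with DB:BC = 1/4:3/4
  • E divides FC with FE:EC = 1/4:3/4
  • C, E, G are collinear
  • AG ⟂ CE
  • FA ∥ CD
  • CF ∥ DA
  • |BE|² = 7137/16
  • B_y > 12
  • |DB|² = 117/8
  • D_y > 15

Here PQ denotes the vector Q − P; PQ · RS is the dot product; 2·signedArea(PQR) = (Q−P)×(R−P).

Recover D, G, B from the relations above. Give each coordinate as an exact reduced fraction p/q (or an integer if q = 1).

1. D_x = 2  [CF ∥ DA ∩ FA ∥ CD]
2. D_y = 16  [CF ∥ DA ∩ FA ∥ CD]
   → D = (2, 16)
3. G_x = 5  [C, E, G are collinear ∩ AG ⟂ CE]
4. G_y = 3  [C, E, G are collinear ∩ AG ⟂ CE]
   → G = (5, 3)
5. B_x = 11/4  [B divides DC with DB:BC = 1/4:3/4]
6. B_y = 49/4  [B divides DC with DB:BC = 1/4:3/4]
   → B = (11/4, 49/4)

B = (11/4, 49/4)
D = (2, 16)
G = (5, 3)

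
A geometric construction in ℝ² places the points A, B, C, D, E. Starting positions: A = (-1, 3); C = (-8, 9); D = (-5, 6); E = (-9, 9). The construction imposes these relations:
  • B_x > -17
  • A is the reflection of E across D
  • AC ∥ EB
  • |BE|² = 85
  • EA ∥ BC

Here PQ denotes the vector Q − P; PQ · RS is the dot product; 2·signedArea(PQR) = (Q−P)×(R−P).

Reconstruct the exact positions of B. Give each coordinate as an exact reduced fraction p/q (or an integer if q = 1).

1. B_x = -16  [EA ∥ BC ∩ AC ∥ EB]
2. B_y = 15  [EA ∥ BC ∩ AC ∥ EB]
   → B = (-16, 15)

B = (-16, 15)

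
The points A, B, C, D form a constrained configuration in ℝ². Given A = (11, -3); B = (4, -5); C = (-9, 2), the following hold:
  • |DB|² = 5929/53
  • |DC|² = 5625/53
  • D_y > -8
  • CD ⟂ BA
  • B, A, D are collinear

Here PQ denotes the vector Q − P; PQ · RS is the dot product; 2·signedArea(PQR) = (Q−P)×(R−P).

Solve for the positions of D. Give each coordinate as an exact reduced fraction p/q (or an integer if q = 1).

1. D_x = -327/53  [B, A, D are collinear ∩ CD ⟂ BA]
2. D_y = -419/53  [B, A, D are collinear ∩ CD ⟂ BA]
   → D = (-327/53, -419/53)

D = (-327/53, -419/53)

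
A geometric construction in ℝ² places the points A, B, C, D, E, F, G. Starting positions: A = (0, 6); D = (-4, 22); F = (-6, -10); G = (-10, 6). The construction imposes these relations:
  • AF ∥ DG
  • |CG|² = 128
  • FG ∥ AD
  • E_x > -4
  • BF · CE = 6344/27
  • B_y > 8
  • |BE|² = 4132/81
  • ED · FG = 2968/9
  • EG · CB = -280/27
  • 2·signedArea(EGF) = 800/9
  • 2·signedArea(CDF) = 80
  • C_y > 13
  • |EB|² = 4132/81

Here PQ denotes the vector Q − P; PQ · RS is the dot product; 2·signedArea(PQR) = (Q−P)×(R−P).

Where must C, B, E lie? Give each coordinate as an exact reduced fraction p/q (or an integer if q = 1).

1. C_x = -2  [line 32·x + -2·y + 92 = 0 ∩ |CG|² = 128]
2. C_y = 14  [line 32·x + -2·y + 92 = 0 ∩ |CG|² = 128]
   → C = (-2, 14)
3. E_x = -10/3  [2·signedArea(EGF) = 800/9 ∩ ED · FG = 2968/9]
4. E_y = 14/9  [2·signedArea(EGF) = 800/9 ∩ ED · FG = 2968/9]
   → E = (-10/3, 14/9)
5. B_x = -4  [BF · CE = 6344/27 ∩ EG · CB = -280/27]
6. B_y = 26/3  [BF · CE = 6344/27 ∩ EG · CB = -280/27]
   → B = (-4, 26/3)

B = (-4, 26/3)
C = (-2, 14)
E = (-10/3, 14/9)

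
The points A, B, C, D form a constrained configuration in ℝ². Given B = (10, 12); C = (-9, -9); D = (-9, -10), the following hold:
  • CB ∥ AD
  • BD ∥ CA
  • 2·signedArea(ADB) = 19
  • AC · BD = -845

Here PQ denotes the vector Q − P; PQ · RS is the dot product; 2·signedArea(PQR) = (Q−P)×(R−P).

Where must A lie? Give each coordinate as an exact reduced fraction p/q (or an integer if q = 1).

1. A_x = -28  [CB ∥ AD ∩ BD ∥ CA]
2. A_y = -31  [CB ∥ AD ∩ BD ∥ CA]
   → A = (-28, -31)

A = (-28, -31)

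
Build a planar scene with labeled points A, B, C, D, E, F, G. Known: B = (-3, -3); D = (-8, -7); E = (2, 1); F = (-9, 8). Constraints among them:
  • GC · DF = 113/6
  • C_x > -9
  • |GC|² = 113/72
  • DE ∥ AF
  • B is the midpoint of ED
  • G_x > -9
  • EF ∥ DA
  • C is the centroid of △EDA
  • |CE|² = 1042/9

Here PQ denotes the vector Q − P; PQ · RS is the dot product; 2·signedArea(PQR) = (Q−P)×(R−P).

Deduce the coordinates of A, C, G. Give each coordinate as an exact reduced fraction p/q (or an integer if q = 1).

A = (-19, 0)
C = (-25/3, -2)
G = (-33/4, -13/4)

1. A_x = -19  [DE ∥ AF ∩ EF ∥ DA]
2. A_y = 0  [DE ∥ AF ∩ EF ∥ DA]
   → A = (-19, 0)
3. C_x = -25/3  [C is the centroid of △EDA]
4. C_y = -2  [C is the centroid of △EDA]
   → C = (-25/3, -2)
5. G_x = -33/4  [line 1·x + -15·y + -81/2 = 0 ∩ |GC|² = 113/72]
6. G_y = -13/4  [line 1·x + -15·y + -81/2 = 0 ∩ |GC|² = 113/72]
   → G = (-33/4, -13/4)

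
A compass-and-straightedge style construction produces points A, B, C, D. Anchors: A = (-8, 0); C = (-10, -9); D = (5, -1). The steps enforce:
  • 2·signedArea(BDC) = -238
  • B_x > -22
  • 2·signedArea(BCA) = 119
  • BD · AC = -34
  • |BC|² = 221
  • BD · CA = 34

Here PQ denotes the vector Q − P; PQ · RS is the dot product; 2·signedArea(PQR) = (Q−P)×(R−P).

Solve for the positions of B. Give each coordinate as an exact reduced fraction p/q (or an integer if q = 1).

B = (-21, 1)

1. B_x = -21  [2·signedArea(BDC) = -238 ∩ 2·signedArea(BCA) = 119]
2. B_y = 1  [2·signedArea(BDC) = -238 ∩ 2·signedArea(BCA) = 119]
   → B = (-21, 1)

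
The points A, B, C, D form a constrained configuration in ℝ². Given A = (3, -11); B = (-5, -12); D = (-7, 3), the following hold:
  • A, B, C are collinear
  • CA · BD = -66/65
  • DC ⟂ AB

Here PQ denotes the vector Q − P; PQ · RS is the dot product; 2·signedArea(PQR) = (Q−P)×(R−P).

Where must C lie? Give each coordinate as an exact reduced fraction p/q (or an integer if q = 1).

C = (-333/65, -781/65)

1. C_x = -333/65  [A, B, C are collinear ∩ DC ⟂ AB]
2. C_y = -781/65  [A, B, C are collinear ∩ DC ⟂ AB]
   → C = (-333/65, -781/65)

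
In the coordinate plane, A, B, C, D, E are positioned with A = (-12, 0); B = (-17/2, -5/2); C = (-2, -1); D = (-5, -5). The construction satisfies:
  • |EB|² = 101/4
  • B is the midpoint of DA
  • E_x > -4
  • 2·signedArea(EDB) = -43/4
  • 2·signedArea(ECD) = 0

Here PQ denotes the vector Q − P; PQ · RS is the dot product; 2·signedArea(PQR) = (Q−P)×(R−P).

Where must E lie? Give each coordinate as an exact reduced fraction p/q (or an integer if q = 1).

E = (-7/2, -3)

1. E_x = -7/2  [2·signedArea(ECD) = 0 ∩ 2·signedArea(EDB) = -43/4]
2. E_y = -3  [2·signedArea(ECD) = 0 ∩ 2·signedArea(EDB) = -43/4]
   → E = (-7/2, -3)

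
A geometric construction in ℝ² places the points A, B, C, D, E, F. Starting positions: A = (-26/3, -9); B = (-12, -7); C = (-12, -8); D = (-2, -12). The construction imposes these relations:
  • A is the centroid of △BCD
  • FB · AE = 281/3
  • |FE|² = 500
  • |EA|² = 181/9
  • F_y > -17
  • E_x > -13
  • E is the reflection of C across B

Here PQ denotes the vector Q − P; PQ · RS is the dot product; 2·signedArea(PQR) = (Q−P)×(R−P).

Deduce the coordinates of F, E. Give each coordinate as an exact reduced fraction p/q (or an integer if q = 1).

1. E_x = -12  [E is the reflection of C across B]
2. E_y = -6  [E is the reflection of C across B]
   → E = (-12, -6)
3. F_x = 8  [line 10/3·x + -3·y + -224/3 = 0 ∩ |FE|² = 500]
4. F_y = -16  [line 10/3·x + -3·y + -224/3 = 0 ∩ |FE|² = 500]
   → F = (8, -16)

E = (-12, -6)
F = (8, -16)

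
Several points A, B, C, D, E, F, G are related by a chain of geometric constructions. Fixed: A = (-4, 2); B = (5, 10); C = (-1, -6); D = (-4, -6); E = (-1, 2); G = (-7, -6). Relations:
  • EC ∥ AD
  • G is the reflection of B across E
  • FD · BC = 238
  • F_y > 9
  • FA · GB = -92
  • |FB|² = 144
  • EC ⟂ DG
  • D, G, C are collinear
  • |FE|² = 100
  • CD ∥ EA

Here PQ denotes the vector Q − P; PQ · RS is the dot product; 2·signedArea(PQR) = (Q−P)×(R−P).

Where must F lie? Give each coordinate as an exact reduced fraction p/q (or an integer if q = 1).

F = (-7, 10)

1. F_x = -7  [FA · GB = -92 ∩ FD · BC = 238]
2. F_y = 10  [FA · GB = -92 ∩ FD · BC = 238]
   → F = (-7, 10)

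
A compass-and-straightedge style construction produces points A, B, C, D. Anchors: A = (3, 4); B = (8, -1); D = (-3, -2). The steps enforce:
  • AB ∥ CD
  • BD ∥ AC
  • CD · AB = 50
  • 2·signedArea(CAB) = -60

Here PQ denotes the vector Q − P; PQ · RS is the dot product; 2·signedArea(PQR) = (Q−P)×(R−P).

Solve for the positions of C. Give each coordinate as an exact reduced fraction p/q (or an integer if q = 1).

1. C_x = -8  [AB ∥ CD ∩ BD ∥ AC]
2. C_y = 3  [AB ∥ CD ∩ BD ∥ AC]
   → C = (-8, 3)

C = (-8, 3)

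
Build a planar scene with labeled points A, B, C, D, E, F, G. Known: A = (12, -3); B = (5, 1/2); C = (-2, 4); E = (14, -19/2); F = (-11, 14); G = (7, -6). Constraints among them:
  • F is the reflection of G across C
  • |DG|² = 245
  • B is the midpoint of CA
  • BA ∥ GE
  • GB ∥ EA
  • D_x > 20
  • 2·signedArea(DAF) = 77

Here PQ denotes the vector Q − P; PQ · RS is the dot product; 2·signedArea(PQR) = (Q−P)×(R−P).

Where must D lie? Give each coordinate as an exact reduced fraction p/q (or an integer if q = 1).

D = (21, -13)

1. D_x = 21  [line -17·x + -23·y + 58 = 0 ∩ |DG|² = 245]
2. D_y = -13  [line -17·x + -23·y + 58 = 0 ∩ |DG|² = 245]
   → D = (21, -13)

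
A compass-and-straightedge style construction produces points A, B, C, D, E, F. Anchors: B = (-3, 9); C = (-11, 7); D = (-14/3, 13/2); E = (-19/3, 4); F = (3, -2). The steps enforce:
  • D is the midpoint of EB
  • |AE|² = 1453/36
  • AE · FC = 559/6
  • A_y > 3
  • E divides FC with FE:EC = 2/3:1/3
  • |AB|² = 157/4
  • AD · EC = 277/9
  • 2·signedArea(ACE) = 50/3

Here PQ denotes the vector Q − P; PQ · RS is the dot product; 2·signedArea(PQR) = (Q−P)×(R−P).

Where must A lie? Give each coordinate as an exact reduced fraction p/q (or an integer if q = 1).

A = (0, 7/2)

1. A_x = 0  [AD · EC = 277/9 ∩ 2·signedArea(ACE) = 50/3]
2. A_y = 7/2  [AD · EC = 277/9 ∩ 2·signedArea(ACE) = 50/3]
   → A = (0, 7/2)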